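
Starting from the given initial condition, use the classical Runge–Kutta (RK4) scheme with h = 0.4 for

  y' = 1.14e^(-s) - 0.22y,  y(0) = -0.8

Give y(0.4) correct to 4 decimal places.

-0.3739

RK4: k1 = f(s_n, y_n); k2 = f(s_n + h/2, y_n + (h/2)·k1); k3 = f(s_n + h/2, y_n + (h/2)·k2); k4 = f(s_n + h, y_n + h·k3); y_{n+1} = y_n + (h/6)·(k1 + 2k2 + 2k3 + k4).
s=0.000000, y=-0.800000:
  k1 = f(0.000000, -0.800000) = 1.316000
  k2 = f(0.200000, -0.536800) = 1.051449
  k3 = f(0.200000, -0.589710) = 1.063089
  k4 = f(0.400000, -0.374764) = 0.846613
  y ← -0.800000 + (0.4/6)·(k1 + 2k2 + 2k3 + k4) = -0.373887
y(0.4) ≈ -0.3739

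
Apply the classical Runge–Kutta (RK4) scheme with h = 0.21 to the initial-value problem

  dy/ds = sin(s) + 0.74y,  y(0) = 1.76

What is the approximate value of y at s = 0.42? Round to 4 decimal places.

RK4: k1 = f(s_n, y_n); k2 = f(s_n + h/2, y_n + (h/2)·k1); k3 = f(s_n + h/2, y_n + (h/2)·k2); k4 = f(s_n + h, y_n + h·k3); y_{n+1} = y_n + (h/6)·(k1 + 2k2 + 2k3 + k4).
s=0.000000, y=1.760000:
  k1 = f(0.000000, 1.760000) = 1.302400
  k2 = f(0.105000, 1.896752) = 1.508404
  k3 = f(0.105000, 1.918382) = 1.524410
  k4 = f(0.210000, 2.080126) = 1.747753
  y ← 1.760000 + (0.21/6)·(k1 + 2k2 + 2k3 + k4) = 2.079052
s=0.210000, y=2.079052:
  k1 = f(0.210000, 2.079052) = 1.746959
  k2 = f(0.315000, 2.262483) = 1.984054
  k3 = f(0.315000, 2.287378) = 2.002476
  k4 = f(0.420000, 2.499572) = 2.257444
  y ← 2.079052 + (0.21/6)·(k1 + 2k2 + 2k3 + k4) = 2.498264
y(0.42) ≈ 2.4983

2.4983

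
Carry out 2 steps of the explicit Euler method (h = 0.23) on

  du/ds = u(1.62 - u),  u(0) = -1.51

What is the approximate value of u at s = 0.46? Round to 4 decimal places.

Euler: u_{n+1} = u_n + h·f(s_n, u_n).
s=0.000000, u=-1.510000: f=-4.726300 → u ← -1.510000 + 0.23·(-4.726300) = -2.597049
s=0.230000, u=-2.597049: f=-10.951883 → u ← -2.597049 + 0.23·(-10.951883) = -5.115982
u(0.46) ≈ -5.1160

-5.1160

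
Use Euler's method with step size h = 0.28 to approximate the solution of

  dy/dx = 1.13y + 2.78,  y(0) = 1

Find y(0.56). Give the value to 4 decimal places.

Euler: y_{n+1} = y_n + h·f(x_n, y_n).
x=0.000000, y=1.000000: f=3.910000 → y ← 1.000000 + 0.28·3.910000 = 2.094800
x=0.280000, y=2.094800: f=5.147124 → y ← 2.094800 + 0.28·5.147124 = 3.535995
y(0.56) ≈ 3.5360

3.5360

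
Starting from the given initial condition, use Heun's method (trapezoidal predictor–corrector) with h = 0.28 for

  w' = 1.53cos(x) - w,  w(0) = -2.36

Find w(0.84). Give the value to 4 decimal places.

Heun: k1 = f(x_n, w_n); k2 = f(x_n + h, w_n + h·k1); w_{n+1} = w_n + (h/2)·(k1 + k2).
x=0.000000, w=-2.360000:
  k1 = f(0.000000, -2.360000) = 3.890000
  k2 = f(0.280000, -1.270800) = 2.741215
  w ← -2.360000 + (0.28/2)·(3.890000 + 2.741215) = -1.431630
x=0.280000, w=-1.431630:
  k1 = f(0.280000, -1.431630) = 2.902045
  k2 = f(0.560000, -0.619057) = 1.915358
  w ← -1.431630 + (0.28/2)·(2.902045 + 1.915358) = -0.757194
x=0.560000, w=-0.757194:
  k1 = f(0.560000, -0.757194) = 2.053494
  k2 = f(0.840000, -0.182215) = 1.203433
  w ← -0.757194 + (0.28/2)·(2.053494 + 1.203433) = -0.301224
w(0.84) ≈ -0.3012

-0.3012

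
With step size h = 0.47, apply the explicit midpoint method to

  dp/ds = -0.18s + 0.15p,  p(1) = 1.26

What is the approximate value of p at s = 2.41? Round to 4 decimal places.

1.0835

Midpoint: k1 = f(s_n, p_n); k2 = f(s_n + h/2, p_n + (h/2)·k1); p_{n+1} = p_n + h·k2.
s=1.000000, p=1.260000:
  k1 = f(1.000000, 1.260000) = 0.009000
  k2 = f(1.235000, 1.262115) = -0.032983
  p ← 1.260000 + 0.47·(-0.032983) = 1.244498
s=1.470000, p=1.244498:
  k1 = f(1.470000, 1.244498) = -0.077925
  k2 = f(1.705000, 1.226186) = -0.122972
  p ← 1.244498 + 0.47·(-0.122972) = 1.186701
s=1.940000, p=1.186701:
  k1 = f(1.940000, 1.186701) = -0.171195
  k2 = f(2.175000, 1.146470) = -0.219529
  p ← 1.186701 + 0.47·(-0.219529) = 1.083522
p(2.41) ≈ 1.0835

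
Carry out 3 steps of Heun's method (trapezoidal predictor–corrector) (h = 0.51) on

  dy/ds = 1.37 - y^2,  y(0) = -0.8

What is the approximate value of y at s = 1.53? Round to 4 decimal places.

0.7613

Heun: k1 = f(s_n, y_n); k2 = f(s_n + h, y_n + h·k1); y_{n+1} = y_n + (h/2)·(k1 + k2).
s=0.000000, y=-0.800000:
  k1 = f(0.000000, -0.800000) = 0.730000
  k2 = f(0.510000, -0.427700) = 1.187073
  y ← -0.800000 + (0.51/2)·(0.730000 + 1.187073) = -0.311146
s=0.510000, y=-0.311146:
  k1 = f(0.510000, -0.311146) = 1.273188
  k2 = f(1.020000, 0.338179) = 1.255635
  y ← -0.311146 + (0.51/2)·(1.273188 + 1.255635) = 0.333703
s=1.020000, y=0.333703:
  k1 = f(1.020000, 0.333703) = 1.258642
  k2 = f(1.530000, 0.975611) = 0.418184
  y ← 0.333703 + (0.51/2)·(1.258642 + 0.418184) = 0.761294
y(1.53) ≈ 0.7613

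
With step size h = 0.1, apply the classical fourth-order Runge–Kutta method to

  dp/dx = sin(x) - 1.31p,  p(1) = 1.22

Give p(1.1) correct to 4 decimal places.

1.1515

RK4: k1 = f(x_n, p_n); k2 = f(x_n + h/2, p_n + (h/2)·k1); k3 = f(x_n + h/2, p_n + (h/2)·k2); k4 = f(x_n + h, p_n + h·k3); p_{n+1} = p_n + (h/6)·(k1 + 2k2 + 2k3 + k4).
x=1.000000, p=1.220000:
  k1 = f(1.000000, 1.220000) = -0.756729
  k2 = f(1.050000, 1.182164) = -0.681211
  k3 = f(1.050000, 1.185939) = -0.686157
  k4 = f(1.100000, 1.151384) = -0.617106
  p ← 1.220000 + (0.1/6)·(k1 + 2k2 + 2k3 + k4) = 1.151524
p(1.1) ≈ 1.1515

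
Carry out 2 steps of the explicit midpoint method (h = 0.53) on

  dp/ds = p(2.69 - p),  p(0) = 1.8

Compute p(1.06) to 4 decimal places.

Midpoint: k1 = f(s_n, p_n); k2 = f(s_n + h/2, p_n + (h/2)·k1); p_{n+1} = p_n + h·k2.
s=0.000000, p=1.800000:
  k1 = f(0.000000, 1.800000) = 1.602000
  k2 = f(0.265000, 2.224530) = 1.035452
  p ← 1.800000 + 0.53·1.035452 = 2.348790
s=0.530000, p=2.348790:
  k1 = f(0.530000, 2.348790) = 0.801432
  k2 = f(0.795000, 2.561169) = 0.329958
  p ← 2.348790 + 0.53·0.329958 = 2.523667
p(1.06) ≈ 2.5237

2.5237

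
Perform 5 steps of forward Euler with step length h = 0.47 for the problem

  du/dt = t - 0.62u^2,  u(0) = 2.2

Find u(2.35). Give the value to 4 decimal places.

1.7123

Euler: u_{n+1} = u_n + h·f(t_n, u_n).
t=0.000000, u=2.200000: f=-3.000800 → u ← 2.200000 + 0.47·(-3.000800) = 0.789624
t=0.470000, u=0.789624: f=0.083426 → u ← 0.789624 + 0.47·0.083426 = 0.828834
t=0.940000, u=0.828834: f=0.514081 → u ← 0.828834 + 0.47·0.514081 = 1.070452
t=1.410000, u=1.070452: f=0.699562 → u ← 1.070452 + 0.47·0.699562 = 1.399246
t=1.880000, u=1.399246: f=0.666108 → u ← 1.399246 + 0.47·0.666108 = 1.712317
u(2.35) ≈ 1.7123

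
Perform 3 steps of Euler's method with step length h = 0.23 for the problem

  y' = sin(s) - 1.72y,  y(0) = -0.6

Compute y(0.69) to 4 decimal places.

Euler: y_{n+1} = y_n + h·f(s_n, y_n).
s=0.000000, y=-0.600000: f=1.032000 → y ← -0.600000 + 0.23·1.032000 = -0.362640
s=0.230000, y=-0.362640: f=0.851718 → y ← -0.362640 + 0.23·0.851718 = -0.166745
s=0.460000, y=-0.166745: f=0.730749 → y ← -0.166745 + 0.23·0.730749 = 0.001328
y(0.69) ≈ 0.0013

0.0013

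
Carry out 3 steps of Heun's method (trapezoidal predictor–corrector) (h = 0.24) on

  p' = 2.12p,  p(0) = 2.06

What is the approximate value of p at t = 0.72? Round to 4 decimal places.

9.0573

Heun: k1 = f(t_n, p_n); k2 = f(t_n + h, p_n + h·k1); p_{n+1} = p_n + (h/2)·(k1 + k2).
t=0.000000, p=2.060000:
  k1 = f(0.000000, 2.060000) = 4.367200
  k2 = f(0.240000, 3.108128) = 6.589231
  p ← 2.060000 + (0.24/2)·(4.367200 + 6.589231) = 3.374772
t=0.240000, p=3.374772:
  k1 = f(0.240000, 3.374772) = 7.154516
  k2 = f(0.480000, 5.091856) = 10.794734
  p ← 3.374772 + (0.24/2)·(7.154516 + 10.794734) = 5.528682
t=0.480000, p=5.528682:
  k1 = f(0.480000, 5.528682) = 11.720805
  k2 = f(0.720000, 8.341675) = 17.684351
  p ← 5.528682 + (0.24/2)·(11.720805 + 17.684351) = 9.057301
p(0.72) ≈ 9.0573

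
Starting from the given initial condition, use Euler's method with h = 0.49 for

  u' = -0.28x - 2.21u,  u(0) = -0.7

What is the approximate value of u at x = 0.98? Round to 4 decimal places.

-0.0720

Euler: u_{n+1} = u_n + h·f(x_n, u_n).
x=0.000000, u=-0.700000: f=1.547000 → u ← -0.700000 + 0.49·1.547000 = 0.058030
x=0.490000, u=0.058030: f=-0.265446 → u ← 0.058030 + 0.49·(-0.265446) = -0.072039
u(0.98) ≈ -0.0720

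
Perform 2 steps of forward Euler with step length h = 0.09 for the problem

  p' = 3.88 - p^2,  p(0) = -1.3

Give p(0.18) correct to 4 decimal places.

-0.8632

Euler: p_{n+1} = p_n + h·f(t_n, p_n).
t=0.000000, p=-1.300000: f=2.190000 → p ← -1.300000 + 0.09·2.190000 = -1.102900
t=0.090000, p=-1.102900: f=2.663612 → p ← -1.102900 + 0.09·2.663612 = -0.863175
p(0.18) ≈ -0.8632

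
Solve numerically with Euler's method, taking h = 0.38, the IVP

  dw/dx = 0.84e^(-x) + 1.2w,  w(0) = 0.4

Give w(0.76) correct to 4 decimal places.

1.5310

Euler: w_{n+1} = w_n + h·f(x_n, w_n).
x=0.000000, w=0.400000: f=1.320000 → w ← 0.400000 + 0.38·1.320000 = 0.901600
x=0.380000, w=0.901600: f=1.656364 → w ← 0.901600 + 0.38·1.656364 = 1.531018
w(0.76) ≈ 1.5310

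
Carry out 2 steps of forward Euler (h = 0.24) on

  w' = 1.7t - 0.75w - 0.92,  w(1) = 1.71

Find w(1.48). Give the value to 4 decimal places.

1.5884

Euler: w_{n+1} = w_n + h·f(t_n, w_n).
t=1.000000, w=1.710000: f=-0.502500 → w ← 1.710000 + 0.24·(-0.502500) = 1.589400
t=1.240000, w=1.589400: f=-0.004050 → w ← 1.589400 + 0.24·(-0.004050) = 1.588428
w(1.48) ≈ 1.5884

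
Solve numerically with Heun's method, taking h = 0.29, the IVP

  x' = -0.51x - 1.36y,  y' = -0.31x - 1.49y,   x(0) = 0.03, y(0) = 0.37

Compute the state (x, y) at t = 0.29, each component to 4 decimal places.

-0.0772, 0.2493

Heun on (x,y): k1 = f(t_n, state_n); k2 = f(t_n + h, state_n + h·k1); state_{n+1} = state_n + (h/2)·(k1 + k2).
0.000000: (0.030000, 0.370000)
  k1 = (-0.518500, -0.560600)
  predictor → (-0.120365, 0.207426)
  k2 = (-0.220713, -0.271752)
  → (-0.077186, 0.249309)
(x(0.29), y(0.29)) ≈ (-0.0772, 0.2493)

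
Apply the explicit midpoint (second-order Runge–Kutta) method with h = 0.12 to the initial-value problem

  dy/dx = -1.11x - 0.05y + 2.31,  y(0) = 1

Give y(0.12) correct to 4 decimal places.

Midpoint: k1 = f(x_n, y_n); k2 = f(x_n + h/2, y_n + (h/2)·k1); y_{n+1} = y_n + h·k2.
x=0.000000, y=1.000000:
  k1 = f(0.000000, 1.000000) = 2.260000
  k2 = f(0.060000, 1.135600) = 2.186620
  y ← 1.000000 + 0.12·2.186620 = 1.262394
y(0.12) ≈ 1.2624

1.2624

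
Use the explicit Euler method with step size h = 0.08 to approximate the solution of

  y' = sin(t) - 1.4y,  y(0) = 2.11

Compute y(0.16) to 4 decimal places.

Euler: y_{n+1} = y_n + h·f(t_n, y_n).
t=0.000000, y=2.110000: f=-2.954000 → y ← 2.110000 + 0.08·(-2.954000) = 1.873680
t=0.080000, y=1.873680: f=-2.543237 → y ← 1.873680 + 0.08·(-2.543237) = 1.670221
y(0.16) ≈ 1.6702

1.6702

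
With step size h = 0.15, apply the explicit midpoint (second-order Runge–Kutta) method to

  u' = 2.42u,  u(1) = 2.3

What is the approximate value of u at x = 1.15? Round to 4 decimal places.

3.2864

Midpoint: k1 = f(x_n, u_n); k2 = f(x_n + h/2, u_n + (h/2)·k1); u_{n+1} = u_n + h·k2.
x=1.000000, u=2.300000:
  k1 = f(1.000000, 2.300000) = 5.566000
  k2 = f(1.075000, 2.717450) = 6.576229
  u ← 2.300000 + 0.15·6.576229 = 3.286434
u(1.15) ≈ 3.2864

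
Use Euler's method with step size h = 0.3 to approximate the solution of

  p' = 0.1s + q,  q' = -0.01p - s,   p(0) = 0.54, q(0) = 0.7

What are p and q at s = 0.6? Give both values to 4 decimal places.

0.9685, 0.6061

Euler on (p,q): p_{n+1} = p_n + h·p', q_{n+1} = q_n + h·q'.
0.000000: (0.540000, 0.700000); f=(0.700000, -0.005400) → (0.750000, 0.698380)
0.300000: (0.750000, 0.698380); f=(0.728380, -0.307500) → (0.968514, 0.606130)
(p(0.6), q(0.6)) ≈ (0.9685, 0.6061)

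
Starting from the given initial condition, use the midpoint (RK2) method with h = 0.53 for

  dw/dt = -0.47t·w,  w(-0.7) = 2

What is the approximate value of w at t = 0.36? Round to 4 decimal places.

2.1816

Midpoint: k1 = f(t_n, w_n); k2 = f(t_n + h/2, w_n + (h/2)·k1); w_{n+1} = w_n + h·k2.
t=-0.700000, w=2.000000:
  k1 = f(-0.700000, 2.000000) = 0.658000
  k2 = f(-0.435000, 2.174370) = 0.444550
  w ← 2.000000 + 0.53·0.444550 = 2.235611
t=-0.170000, w=2.235611:
  k1 = f(-0.170000, 2.235611) = 0.178625
  k2 = f(0.095000, 2.282947) = -0.101934
  w ← 2.235611 + 0.53·(-0.101934) = 2.181587
w(0.36) ≈ 2.1816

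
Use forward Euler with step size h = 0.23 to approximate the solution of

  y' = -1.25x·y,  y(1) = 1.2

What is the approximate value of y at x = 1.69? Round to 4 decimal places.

Euler: y_{n+1} = y_n + h·f(x_n, y_n).
x=1.000000, y=1.200000: f=-1.500000 → y ← 1.200000 + 0.23·(-1.500000) = 0.855000
x=1.230000, y=0.855000: f=-1.314563 → y ← 0.855000 + 0.23·(-1.314563) = 0.552651
x=1.460000, y=0.552651: f=-1.008587 → y ← 0.552651 + 0.23·(-1.008587) = 0.320676
y(1.69) ≈ 0.3207

0.3207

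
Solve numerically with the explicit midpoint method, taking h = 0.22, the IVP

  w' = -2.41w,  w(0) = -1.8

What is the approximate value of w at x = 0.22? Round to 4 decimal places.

Midpoint: k1 = f(x_n, w_n); k2 = f(x_n + h/2, w_n + (h/2)·k1); w_{n+1} = w_n + h·k2.
x=0.000000, w=-1.800000:
  k1 = f(0.000000, -1.800000) = 4.338000
  k2 = f(0.110000, -1.322820) = 3.187996
  w ← -1.800000 + 0.22·3.187996 = -1.098641
w(0.22) ≈ -1.0986

-1.0986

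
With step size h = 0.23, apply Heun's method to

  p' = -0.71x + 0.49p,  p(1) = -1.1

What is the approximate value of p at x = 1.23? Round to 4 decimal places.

Heun: k1 = f(x_n, p_n); k2 = f(x_n + h, p_n + h·k1); p_{n+1} = p_n + (h/2)·(k1 + k2).
x=1.000000, p=-1.100000:
  k1 = f(1.000000, -1.100000) = -1.249000
  k2 = f(1.230000, -1.387270) = -1.553062
  p ← -1.100000 + (0.23/2)·(-1.249000 + (-1.553062)) = -1.422237
p(1.23) ≈ -1.4222

-1.4222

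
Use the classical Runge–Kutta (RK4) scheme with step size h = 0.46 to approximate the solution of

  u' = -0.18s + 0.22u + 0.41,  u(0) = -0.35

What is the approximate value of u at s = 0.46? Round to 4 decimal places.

-0.2085

RK4: k1 = f(s_n, u_n); k2 = f(s_n + h/2, u_n + (h/2)·k1); k3 = f(s_n + h/2, u_n + (h/2)·k2); k4 = f(s_n + h, u_n + h·k3); u_{n+1} = u_n + (h/6)·(k1 + 2k2 + 2k3 + k4).
s=0.000000, u=-0.350000:
  k1 = f(0.000000, -0.350000) = 0.333000
  k2 = f(0.230000, -0.273410) = 0.308450
  k3 = f(0.230000, -0.279057) = 0.307208
  k4 = f(0.460000, -0.208685) = 0.281289
  u ← -0.350000 + (0.46/6)·(k1 + 2k2 + 2k3 + k4) = -0.208504
u(0.46) ≈ -0.2085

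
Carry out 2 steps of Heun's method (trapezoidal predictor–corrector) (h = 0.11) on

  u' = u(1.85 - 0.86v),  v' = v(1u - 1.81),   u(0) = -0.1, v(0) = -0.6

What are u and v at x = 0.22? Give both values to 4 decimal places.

Heun on (u,v): k1 = f(x_n, state_n); k2 = f(x_n + h, state_n + h·k1); state_{n+1} = state_n + (h/2)·(k1 + k2).
0.000000: (-0.100000, -0.600000)
  k1 = (-0.236600, 1.146000)
  predictor → (-0.126026, -0.473940)
  k2 = (-0.284515, 0.917560)
  → (-0.128661, -0.486504)
0.110000: (-0.128661, -0.486504)
  k1 = (-0.291855, 0.943167)
  predictor → (-0.160765, -0.382756)
  k2 = (-0.350335, 0.754322)
  → (-0.163982, -0.393142)
(u(0.22), v(0.22)) ≈ (-0.1640, -0.3931)

-0.1640, -0.3931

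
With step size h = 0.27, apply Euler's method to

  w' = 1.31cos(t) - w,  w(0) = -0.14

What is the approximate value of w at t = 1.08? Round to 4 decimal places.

0.7448

Euler: w_{n+1} = w_n + h·f(t_n, w_n).
t=0.000000, w=-0.140000: f=1.450000 → w ← -0.140000 + 0.27·1.450000 = 0.251500
t=0.270000, w=0.251500: f=1.011040 → w ← 0.251500 + 0.27·1.011040 = 0.524481
t=0.540000, w=0.524481: f=0.599118 → w ← 0.524481 + 0.27·0.599118 = 0.686243
t=0.810000, w=0.686243: f=0.217000 → w ← 0.686243 + 0.27·0.217000 = 0.744833
w(1.08) ≈ 0.7448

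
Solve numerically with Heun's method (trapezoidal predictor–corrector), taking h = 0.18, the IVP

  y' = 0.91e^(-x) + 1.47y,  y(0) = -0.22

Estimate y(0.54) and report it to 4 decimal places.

Heun: k1 = f(x_n, y_n); k2 = f(x_n + h, y_n + h·k1); y_{n+1} = y_n + (h/2)·(k1 + k2).
x=0.000000, y=-0.220000:
  k1 = f(0.000000, -0.220000) = 0.586600
  k2 = f(0.180000, -0.114412) = 0.591910
  y ← -0.220000 + (0.18/2)·(0.586600 + 0.591910) = -0.113934
x=0.180000, y=-0.113934:
  k1 = f(0.180000, -0.113934) = 0.592613
  k2 = f(0.360000, -0.007264) = 0.624208
  y ← -0.113934 + (0.18/2)·(0.592613 + 0.624208) = -0.004420
x=0.360000, y=-0.004420:
  k1 = f(0.360000, -0.004420) = 0.628388
  k2 = f(0.540000, 0.108690) = 0.690075
  y ← -0.004420 + (0.18/2)·(0.628388 + 0.690075) = 0.114241
y(0.54) ≈ 0.1142

0.1142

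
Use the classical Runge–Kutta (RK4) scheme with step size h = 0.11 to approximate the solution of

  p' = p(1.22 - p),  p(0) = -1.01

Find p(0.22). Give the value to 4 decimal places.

-1.7727

RK4: k1 = f(t_n, p_n); k2 = f(t_n + h/2, p_n + (h/2)·k1); k3 = f(t_n + h/2, p_n + (h/2)·k2); k4 = f(t_n + h, p_n + h·k3); p_{n+1} = p_n + (h/6)·(k1 + 2k2 + 2k3 + k4).
t=0.000000, p=-1.010000:
  k1 = f(0.000000, -1.010000) = -2.252300
  k2 = f(0.055000, -1.133876) = -2.669005
  k3 = f(0.055000, -1.156795) = -2.749466
  k4 = f(0.110000, -1.312441) = -3.323680
  p ← -1.010000 + (0.11/6)·(k1 + 2k2 + 2k3 + k4) = -1.310904
t=0.110000, p=-1.310904:
  k1 = f(0.110000, -1.310904) = -3.317771
  k2 = f(0.165000, -1.493381) = -4.052111
  k3 = f(0.165000, -1.533770) = -4.223649
  k4 = f(0.220000, -1.775505) = -5.318534
  p ← -1.310904 + (0.11/6)·(k1 + 2k2 + 2k3 + k4) = -1.772680
p(0.22) ≈ -1.7727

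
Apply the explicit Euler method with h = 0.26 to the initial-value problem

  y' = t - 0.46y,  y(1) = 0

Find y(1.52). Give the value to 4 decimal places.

0.5565

Euler: y_{n+1} = y_n + h·f(t_n, y_n).
t=1.000000, y=0.000000: f=1.000000 → y ← 0.000000 + 0.26·1.000000 = 0.260000
t=1.260000, y=0.260000: f=1.140400 → y ← 0.260000 + 0.26·1.140400 = 0.556504
y(1.52) ≈ 0.5565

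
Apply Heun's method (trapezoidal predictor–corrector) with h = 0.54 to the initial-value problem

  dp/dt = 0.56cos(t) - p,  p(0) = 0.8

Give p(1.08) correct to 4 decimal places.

0.5452

Heun: k1 = f(t_n, p_n); k2 = f(t_n + h, p_n + h·k1); p_{n+1} = p_n + (h/2)·(k1 + k2).
t=0.000000, p=0.800000:
  k1 = f(0.000000, 0.800000) = -0.240000
  k2 = f(0.540000, 0.670400) = -0.190083
  p ← 0.800000 + (0.54/2)·(-0.240000 + (-0.190083)) = 0.683878
t=0.540000, p=0.683878:
  k1 = f(0.540000, 0.683878) = -0.203561
  k2 = f(1.080000, 0.573955) = -0.310011
  p ← 0.683878 + (0.54/2)·(-0.203561 + (-0.310011)) = 0.545213
p(1.08) ≈ 0.5452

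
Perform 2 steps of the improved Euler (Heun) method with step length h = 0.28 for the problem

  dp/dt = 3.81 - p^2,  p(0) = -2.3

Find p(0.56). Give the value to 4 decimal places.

-5.9971

Heun: k1 = f(t_n, p_n); k2 = f(t_n + h, p_n + h·k1); p_{n+1} = p_n + (h/2)·(k1 + k2).
t=0.000000, p=-2.300000:
  k1 = f(0.000000, -2.300000) = -1.480000
  k2 = f(0.280000, -2.714400) = -3.557967
  p ← -2.300000 + (0.28/2)·(-1.480000 + (-3.557967)) = -3.005315
t=0.280000, p=-3.005315:
  k1 = f(0.280000, -3.005315) = -5.221921
  k2 = f(0.560000, -4.467453) = -16.148139
  p ← -3.005315 + (0.28/2)·(-5.221921 + (-16.148139)) = -5.997124
p(0.56) ≈ -5.9971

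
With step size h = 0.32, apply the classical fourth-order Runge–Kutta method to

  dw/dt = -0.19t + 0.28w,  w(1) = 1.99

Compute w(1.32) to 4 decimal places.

RK4: k1 = f(t_n, w_n); k2 = f(t_n + h/2, w_n + (h/2)·k1); k3 = f(t_n + h/2, w_n + (h/2)·k2); k4 = f(t_n + h, w_n + h·k3); w_{n+1} = w_n + (h/6)·(k1 + 2k2 + 2k3 + k4).
t=1.000000, w=1.990000:
  k1 = f(1.000000, 1.990000) = 0.367200
  k2 = f(1.160000, 2.048752) = 0.353251
  k3 = f(1.160000, 2.046520) = 0.352626
  k4 = f(1.320000, 2.102840) = 0.337995
  w ← 1.990000 + (0.32/6)·(k1 + 2k2 + 2k3 + k4) = 2.102904
w(1.32) ≈ 2.1029

2.1029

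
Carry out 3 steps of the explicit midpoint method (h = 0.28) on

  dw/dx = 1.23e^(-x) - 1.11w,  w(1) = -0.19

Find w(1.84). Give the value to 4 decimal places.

0.0751

Midpoint: k1 = f(x_n, w_n); k2 = f(x_n + h/2, w_n + (h/2)·k1); w_{n+1} = w_n + h·k2.
x=1.000000, w=-0.190000:
  k1 = f(1.000000, -0.190000) = 0.663392
  k2 = f(1.140000, -0.097125) = 0.501186
  w ← -0.190000 + 0.28·0.501186 = -0.049668
x=1.280000, w=-0.049668:
  k1 = f(1.280000, -0.049668) = 0.397117
  k2 = f(1.420000, 0.005929) = 0.290728
  w ← -0.049668 + 0.28·0.290728 = 0.031736
x=1.560000, w=0.031736:
  k1 = f(1.560000, 0.031736) = 0.223241
  k2 = f(1.700000, 0.062990) = 0.154782
  w ← 0.031736 + 0.28·0.154782 = 0.075075
w(1.84) ≈ 0.0751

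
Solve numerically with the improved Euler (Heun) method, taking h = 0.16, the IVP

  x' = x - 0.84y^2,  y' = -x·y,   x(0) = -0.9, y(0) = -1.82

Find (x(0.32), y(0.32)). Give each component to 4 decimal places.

Heun on (x,y): k1 = f(t_n, state_n); k2 = f(t_n + h, state_n + h·k1); state_{n+1} = state_n + (h/2)·(k1 + k2).
0.000000: (-0.900000, -1.820000)
  k1 = (-3.682416, -1.638000)
  predictor → (-1.489187, -2.082080)
  k2 = (-5.130635, -3.100606)
  → (-1.605044, -2.199088)
0.160000: (-1.605044, -2.199088)
  k1 = (-5.667276, -3.529634)
  predictor → (-2.511808, -2.763830)
  k2 = (-8.928363, -6.942210)
  → (-2.772695, -3.036836)
(x(0.32), y(0.32)) ≈ (-2.7727, -3.0368)

-2.7727, -3.0368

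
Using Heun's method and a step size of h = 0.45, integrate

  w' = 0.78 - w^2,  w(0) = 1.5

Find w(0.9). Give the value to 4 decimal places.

Heun: k1 = f(t_n, w_n); k2 = f(t_n + h, w_n + h·k1); w_{n+1} = w_n + (h/2)·(k1 + k2).
t=0.000000, w=1.500000:
  k1 = f(0.000000, 1.500000) = -1.470000
  k2 = f(0.450000, 0.838500) = 0.076918
  w ← 1.500000 + (0.45/2)·(-1.470000 + 0.076918) = 1.186556
t=0.450000, w=1.186556:
  k1 = f(0.450000, 1.186556) = -0.627916
  k2 = f(0.900000, 0.903994) = -0.037205
  w ← 1.186556 + (0.45/2)·(-0.627916 + (-0.037205)) = 1.036904
w(0.9) ≈ 1.0369

1.0369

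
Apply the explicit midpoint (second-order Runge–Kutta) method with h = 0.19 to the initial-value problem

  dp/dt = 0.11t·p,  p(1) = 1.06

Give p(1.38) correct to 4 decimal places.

Midpoint: k1 = f(t_n, p_n); k2 = f(t_n + h/2, p_n + (h/2)·k1); p_{n+1} = p_n + h·k2.
t=1.000000, p=1.060000:
  k1 = f(1.000000, 1.060000) = 0.116600
  k2 = f(1.095000, 1.071077) = 0.129011
  p ← 1.060000 + 0.19·0.129011 = 1.084512
t=1.190000, p=1.084512:
  k1 = f(1.190000, 1.084512) = 0.141963
  k2 = f(1.285000, 1.097999) = 0.155202
  p ← 1.084512 + 0.19·0.155202 = 1.114001
p(1.38) ≈ 1.1140

1.1140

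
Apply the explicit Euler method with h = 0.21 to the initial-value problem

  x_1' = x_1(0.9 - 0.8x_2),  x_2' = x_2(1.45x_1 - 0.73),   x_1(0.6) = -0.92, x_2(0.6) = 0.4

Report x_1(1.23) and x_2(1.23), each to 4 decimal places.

Euler on (x_1,x_2): x_1_{n+1} = x_1_n + h·x_1', x_2_{n+1} = x_2_n + h·x_2'.
0.600000: (-0.920000, 0.400000); f=(-0.533600, -0.825600) → (-1.032056, 0.226624)
0.810000: (-1.032056, 0.226624); f=(-0.741739, -0.504574) → (-1.187821, 0.120663)
1.020000: (-1.187821, 0.120663); f=(-0.954378, -0.295908) → (-1.388241, 0.058523)
(x_1(1.23), x_2(1.23)) ≈ (-1.3882, 0.0585)

-1.3882, 0.0585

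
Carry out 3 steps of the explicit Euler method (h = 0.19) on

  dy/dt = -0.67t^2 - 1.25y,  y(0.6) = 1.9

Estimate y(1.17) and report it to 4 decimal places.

0.6328

Euler: y_{n+1} = y_n + h·f(t_n, y_n).
t=0.600000, y=1.900000: f=-2.616200 → y ← 1.900000 + 0.19·(-2.616200) = 1.402922
t=0.790000, y=1.402922: f=-2.171800 → y ← 1.402922 + 0.19·(-2.171800) = 0.990280
t=0.980000, y=0.990280: f=-1.881318 → y ← 0.990280 + 0.19·(-1.881318) = 0.632830
y(1.17) ≈ 0.6328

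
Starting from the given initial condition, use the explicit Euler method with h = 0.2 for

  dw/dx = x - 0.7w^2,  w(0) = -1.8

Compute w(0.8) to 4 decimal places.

Euler: w_{n+1} = w_n + h·f(x_n, w_n).
x=0.000000, w=-1.800000: f=-2.268000 → w ← -1.800000 + 0.2·(-2.268000) = -2.253600
x=0.200000, w=-2.253600: f=-3.355099 → w ← -2.253600 + 0.2·(-3.355099) = -2.924620
x=0.400000, w=-2.924620: f=-5.587381 → w ← -2.924620 + 0.2·(-5.587381) = -4.042096
x=0.600000, w=-4.042096: f=-10.836978 → w ← -4.042096 + 0.2·(-10.836978) = -6.209492
w(0.8) ≈ -6.2095

-6.2095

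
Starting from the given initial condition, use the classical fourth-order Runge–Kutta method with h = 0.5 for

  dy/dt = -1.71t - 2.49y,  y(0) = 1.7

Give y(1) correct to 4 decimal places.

-0.2754

RK4: k1 = f(t_n, y_n); k2 = f(t_n + h/2, y_n + (h/2)·k1); k3 = f(t_n + h/2, y_n + (h/2)·k2); k4 = f(t_n + h, y_n + h·k3); y_{n+1} = y_n + (h/6)·(k1 + 2k2 + 2k3 + k4).
t=0.000000, y=1.700000:
  k1 = f(0.000000, 1.700000) = -4.233000
  k2 = f(0.250000, 0.641750) = -2.025457
  k3 = f(0.250000, 1.193636) = -3.399653
  k4 = f(0.500000, 0.000174) = -0.855432
  y ← 1.700000 + (0.5/6)·(k1 + 2k2 + 2k3 + k4) = 0.371779
t=0.500000, y=0.371779:
  k1 = f(0.500000, 0.371779) = -1.780730
  k2 = f(0.750000, -0.073403) = -1.099725
  k3 = f(0.750000, 0.096848) = -1.523650
  k4 = f(1.000000, -0.390046) = -0.738785
  y ← 0.371779 + (0.5/6)·(k1 + 2k2 + 2k3 + k4) = -0.275410
y(1) ≈ -0.2754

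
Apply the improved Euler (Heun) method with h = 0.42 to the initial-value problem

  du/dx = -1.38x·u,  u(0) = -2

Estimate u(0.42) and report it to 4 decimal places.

Heun: k1 = f(x_n, u_n); k2 = f(x_n + h, u_n + h·k1); u_{n+1} = u_n + (h/2)·(k1 + k2).
x=0.000000, u=-2.000000:
  k1 = f(0.000000, -2.000000) = 0.000000
  k2 = f(0.420000, -2.000000) = 1.159200
  u ← -2.000000 + (0.42/2)·(0.000000 + 1.159200) = -1.756568
u(0.42) ≈ -1.7566

-1.7566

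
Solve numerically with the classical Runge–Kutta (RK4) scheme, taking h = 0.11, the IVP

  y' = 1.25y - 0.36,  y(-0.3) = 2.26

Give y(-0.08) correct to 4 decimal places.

2.8842

RK4: k1 = f(x_n, y_n); k2 = f(x_n + h/2, y_n + (h/2)·k1); k3 = f(x_n + h/2, y_n + (h/2)·k2); k4 = f(x_n + h, y_n + h·k3); y_{n+1} = y_n + (h/6)·(k1 + 2k2 + 2k3 + k4).
x=-0.300000, y=2.260000:
  k1 = f(-0.300000, 2.260000) = 2.465000
  k2 = f(-0.245000, 2.395575) = 2.634469
  k3 = f(-0.245000, 2.404896) = 2.646120
  k4 = f(-0.190000, 2.551073) = 2.828841
  y ← 2.260000 + (0.11/6)·(k1 + 2k2 + 2k3 + k4) = 2.550675
x=-0.190000, y=2.550675:
  k1 = f(-0.190000, 2.550675) = 2.828344
  k2 = f(-0.135000, 2.706234) = 3.022793
  k3 = f(-0.135000, 2.716929) = 3.036161
  k4 = f(-0.080000, 2.884653) = 3.245816
  y ← 2.550675 + (0.11/6)·(k1 + 2k2 + 2k3 + k4) = 2.884197
y(-0.08) ≈ 2.8842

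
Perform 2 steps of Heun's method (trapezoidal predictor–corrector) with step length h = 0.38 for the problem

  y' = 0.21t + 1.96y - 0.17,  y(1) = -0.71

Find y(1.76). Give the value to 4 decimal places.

-2.7528

Heun: k1 = f(t_n, y_n); k2 = f(t_n + h, y_n + h·k1); y_{n+1} = y_n + (h/2)·(k1 + k2).
t=1.000000, y=-0.710000:
  k1 = f(1.000000, -0.710000) = -1.351600
  k2 = f(1.380000, -1.223608) = -2.278472
  y ← -0.710000 + (0.38/2)·(-1.351600 + (-2.278472)) = -1.399714
t=1.380000, y=-1.399714:
  k1 = f(1.380000, -1.399714) = -2.623639
  k2 = f(1.760000, -2.396696) = -4.497925
  y ← -1.399714 + (0.38/2)·(-2.623639 + (-4.497925)) = -2.752811
y(1.76) ≈ -2.7528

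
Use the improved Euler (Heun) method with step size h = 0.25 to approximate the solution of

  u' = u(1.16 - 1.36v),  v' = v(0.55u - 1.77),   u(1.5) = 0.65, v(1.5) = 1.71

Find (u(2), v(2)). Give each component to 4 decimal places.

Heun on (u,v): k1 = f(t_n, state_n); k2 = f(t_n + h, state_n + h·k1); state_{n+1} = state_n + (h/2)·(k1 + k2).
1.500000: (0.650000, 1.710000)
  k1 = (-0.757640, -2.415375)
  predictor → (0.460590, 1.106156)
  k2 = (-0.158615, -1.677680)
  → (0.535468, 1.198368)
1.750000: (0.535468, 1.198368)
  k1 = (-0.251553, -1.768183)
  predictor → (0.472580, 0.756322)
  k2 = (0.062098, -1.142108)
  → (0.511786, 0.834582)
(u(2), v(2)) ≈ (0.5118, 0.8346)

0.5118, 0.8346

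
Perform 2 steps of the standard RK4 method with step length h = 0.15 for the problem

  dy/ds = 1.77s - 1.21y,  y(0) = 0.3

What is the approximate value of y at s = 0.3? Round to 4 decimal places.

RK4: k1 = f(s_n, y_n); k2 = f(s_n + h/2, y_n + (h/2)·k1); k3 = f(s_n + h/2, y_n + (h/2)·k2); k4 = f(s_n + h, y_n + h·k3); y_{n+1} = y_n + (h/6)·(k1 + 2k2 + 2k3 + k4).
s=0.000000, y=0.300000:
  k1 = f(0.000000, 0.300000) = -0.363000
  k2 = f(0.075000, 0.272775) = -0.197308
  k3 = f(0.075000, 0.285202) = -0.212344
  k4 = f(0.150000, 0.268148) = -0.058960
  y ← 0.300000 + (0.15/6)·(k1 + 2k2 + 2k3 + k4) = 0.268968
s=0.150000, y=0.268968:
  k1 = f(0.150000, 0.268968) = -0.059952
  k2 = f(0.225000, 0.264472) = 0.078239
  k3 = f(0.225000, 0.274836) = 0.065698
  k4 = f(0.300000, 0.278823) = 0.193624
  y ← 0.268968 + (0.15/6)·(k1 + 2k2 + 2k3 + k4) = 0.279507
y(0.3) ≈ 0.2795

0.2795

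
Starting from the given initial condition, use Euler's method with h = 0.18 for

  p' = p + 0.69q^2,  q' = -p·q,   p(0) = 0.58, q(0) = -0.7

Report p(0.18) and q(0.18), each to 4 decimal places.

0.7453, -0.6269

Euler on (p,q): p_{n+1} = p_n + h·p', q_{n+1} = q_n + h·q'.
0.000000: (0.580000, -0.700000); f=(0.918100, 0.406000) → (0.745258, -0.626920)
(p(0.18), q(0.18)) ≈ (0.7453, -0.6269)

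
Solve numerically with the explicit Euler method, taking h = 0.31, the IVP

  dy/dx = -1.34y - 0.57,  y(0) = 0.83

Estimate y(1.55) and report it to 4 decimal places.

-0.3397

Euler: y_{n+1} = y_n + h·f(x_n, y_n).
x=0.000000, y=0.830000: f=-1.682200 → y ← 0.830000 + 0.31·(-1.682200) = 0.308518
x=0.310000, y=0.308518: f=-0.983414 → y ← 0.308518 + 0.31·(-0.983414) = 0.003660
x=0.620000, y=0.003660: f=-0.574904 → y ← 0.003660 + 0.31·(-0.574904) = -0.174561
x=0.930000, y=-0.174561: f=-0.336089 → y ← -0.174561 + 0.31·(-0.336089) = -0.278748
x=1.240000, y=-0.278748: f=-0.196478 → y ← -0.278748 + 0.31·(-0.196478) = -0.339656
y(1.55) ≈ -0.3397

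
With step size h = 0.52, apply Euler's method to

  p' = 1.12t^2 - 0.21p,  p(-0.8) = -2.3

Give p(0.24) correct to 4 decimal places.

Euler: p_{n+1} = p_n + h·f(t_n, p_n).
t=-0.800000, p=-2.300000: f=1.199800 → p ← -2.300000 + 0.52·1.199800 = -1.676104
t=-0.280000, p=-1.676104: f=0.439790 → p ← -1.676104 + 0.52·0.439790 = -1.447413
p(0.24) ≈ -1.4474

-1.4474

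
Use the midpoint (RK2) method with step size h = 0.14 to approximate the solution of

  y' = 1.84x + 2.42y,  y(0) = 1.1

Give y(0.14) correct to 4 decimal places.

1.5538

Midpoint: k1 = f(x_n, y_n); k2 = f(x_n + h/2, y_n + (h/2)·k1); y_{n+1} = y_n + h·k2.
x=0.000000, y=1.100000:
  k1 = f(0.000000, 1.100000) = 2.662000
  k2 = f(0.070000, 1.286340) = 3.241743
  y ← 1.100000 + 0.14·3.241743 = 1.553844
y(0.14) ≈ 1.5538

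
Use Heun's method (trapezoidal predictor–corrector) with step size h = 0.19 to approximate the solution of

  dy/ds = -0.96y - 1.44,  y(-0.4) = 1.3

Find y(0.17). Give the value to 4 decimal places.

Heun: k1 = f(s_n, y_n); k2 = f(s_n + h, y_n + h·k1); y_{n+1} = y_n + (h/2)·(k1 + k2).
s=-0.400000, y=1.300000:
  k1 = f(-0.400000, 1.300000) = -2.688000
  k2 = f(-0.210000, 0.789280) = -2.197709
  y ← 1.300000 + (0.19/2)·(-2.688000 + (-2.197709)) = 0.835858
s=-0.210000, y=0.835858:
  k1 = f(-0.210000, 0.835858) = -2.242423
  k2 = f(-0.020000, 0.409797) = -1.833405
  y ← 0.835858 + (0.19/2)·(-2.242423 + (-1.833405)) = 0.448654
s=-0.020000, y=0.448654:
  k1 = f(-0.020000, 0.448654) = -1.870708
  k2 = f(0.170000, 0.093219) = -1.529491
  y ← 0.448654 + (0.19/2)·(-1.870708 + (-1.529491)) = 0.125635
y(0.17) ≈ 0.1256

0.1256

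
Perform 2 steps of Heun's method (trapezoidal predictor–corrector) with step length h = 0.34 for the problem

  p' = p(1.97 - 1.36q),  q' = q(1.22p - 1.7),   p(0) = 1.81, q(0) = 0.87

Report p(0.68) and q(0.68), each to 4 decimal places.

Heun on (p,q): k1 = f(t_n, state_n); k2 = f(t_n + h, state_n + h·k1); state_{n+1} = state_n + (h/2)·(k1 + k2).
0.000000: (1.810000, 0.870000)
  k1 = (1.424108, 0.442134)
  predictor → (2.294197, 1.020326)
  k2 = (1.336042, 1.121256)
  → (2.279226, 1.135776)
0.340000: (2.279226, 1.135776)
  k1 = (0.969455, 1.227383)
  predictor → (2.608840, 1.553086)
  k2 = (-0.370971, 2.302893)
  → (2.380968, 1.735923)
(p(0.68), q(0.68)) ≈ (2.3810, 1.7359)

2.3810, 1.7359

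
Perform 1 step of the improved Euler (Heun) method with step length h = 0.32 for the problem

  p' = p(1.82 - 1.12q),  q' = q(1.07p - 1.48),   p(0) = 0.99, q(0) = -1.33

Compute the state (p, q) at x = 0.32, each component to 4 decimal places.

Heun on (p,q): k1 = f(x_n, state_n); k2 = f(x_n + h, state_n + h·k1); state_{n+1} = state_n + (h/2)·(k1 + k2).
0.000000: (0.990000, -1.330000)
  k1 = (3.276504, 0.559531)
  predictor → (2.038481, -1.150950)
  k2 = (6.337769, -0.807017)
  → (2.528284, -1.369598)
(p(0.32), q(0.32)) ≈ (2.5283, -1.3696)

2.5283, -1.3696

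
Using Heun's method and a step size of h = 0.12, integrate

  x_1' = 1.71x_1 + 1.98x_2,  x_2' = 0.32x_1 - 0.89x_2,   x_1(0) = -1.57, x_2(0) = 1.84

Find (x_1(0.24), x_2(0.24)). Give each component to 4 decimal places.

Heun on (x_1,x_2): k1 = f(s_n, state_n); k2 = f(s_n + h, state_n + h·k1); state_{n+1} = state_n + (h/2)·(k1 + k2).
0.000000: (-1.570000, 1.840000)
  k1 = (0.958500, -2.140000)
  predictor → (-1.454980, 1.583200)
  k2 = (0.646720, -1.874642)
  → (-1.473687, 1.599122)
0.120000: (-1.473687, 1.599122)
  k1 = (0.646256, -1.894798)
  predictor → (-1.396136, 1.371746)
  k2 = (0.328664, -1.667617)
  → (-1.415192, 1.385377)
(x_1(0.24), x_2(0.24)) ≈ (-1.4152, 1.3854)

-1.4152, 1.3854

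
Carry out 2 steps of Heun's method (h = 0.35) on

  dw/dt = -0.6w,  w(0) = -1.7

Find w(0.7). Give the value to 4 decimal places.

Heun: k1 = f(t_n, w_n); k2 = f(t_n + h, w_n + h·k1); w_{n+1} = w_n + (h/2)·(k1 + k2).
t=0.000000, w=-1.700000:
  k1 = f(0.000000, -1.700000) = 1.020000
  k2 = f(0.350000, -1.343000) = 0.805800
  w ← -1.700000 + (0.35/2)·(1.020000 + 0.805800) = -1.380485
t=0.350000, w=-1.380485:
  k1 = f(0.350000, -1.380485) = 0.828291
  k2 = f(0.700000, -1.090583) = 0.654350
  w ← -1.380485 + (0.35/2)·(0.828291 + 0.654350) = -1.121023
w(0.7) ≈ -1.1210

-1.1210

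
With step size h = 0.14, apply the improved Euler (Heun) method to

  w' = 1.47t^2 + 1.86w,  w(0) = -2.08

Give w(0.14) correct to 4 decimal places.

-2.6901

Heun: k1 = f(t_n, w_n); k2 = f(t_n + h, w_n + h·k1); w_{n+1} = w_n + (h/2)·(k1 + k2).
t=0.000000, w=-2.080000:
  k1 = f(0.000000, -2.080000) = -3.868800
  k2 = f(0.140000, -2.621632) = -4.847424
  w ← -2.080000 + (0.14/2)·(-3.868800 + (-4.847424)) = -2.690136
w(0.14) ≈ -2.6901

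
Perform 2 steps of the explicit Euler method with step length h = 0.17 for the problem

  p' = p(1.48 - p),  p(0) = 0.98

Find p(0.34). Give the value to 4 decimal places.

Euler: p_{n+1} = p_n + h·f(t_n, p_n).
t=0.000000, p=0.980000: f=0.490000 → p ← 0.980000 + 0.17·0.490000 = 1.063300
t=0.170000, p=1.063300: f=0.443077 → p ← 1.063300 + 0.17·0.443077 = 1.138623
p(0.34) ≈ 1.1386

1.1386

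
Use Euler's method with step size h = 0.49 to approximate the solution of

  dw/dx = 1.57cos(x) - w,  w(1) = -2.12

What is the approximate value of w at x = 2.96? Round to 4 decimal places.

-0.8305

Euler: w_{n+1} = w_n + h·f(x_n, w_n).
x=1.000000, w=-2.120000: f=2.968275 → w ← -2.120000 + 0.49·2.968275 = -0.665545
x=1.490000, w=-0.665545: f=0.792258 → w ← -0.665545 + 0.49·0.792258 = -0.277339
x=1.980000, w=-0.277339: f=-0.347331 → w ← -0.277339 + 0.49·(-0.347331) = -0.447531
x=2.470000, w=-0.447531: f=-0.781515 → w ← -0.447531 + 0.49·(-0.781515) = -0.830473
w(2.96) ≈ -0.8305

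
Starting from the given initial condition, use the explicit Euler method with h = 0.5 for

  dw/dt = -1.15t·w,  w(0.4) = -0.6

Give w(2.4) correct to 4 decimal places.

0.0040

Euler: w_{n+1} = w_n + h·f(t_n, w_n).
t=0.400000, w=-0.600000: f=0.276000 → w ← -0.600000 + 0.5·0.276000 = -0.462000
t=0.900000, w=-0.462000: f=0.478170 → w ← -0.462000 + 0.5·0.478170 = -0.222915
t=1.400000, w=-0.222915: f=0.358893 → w ← -0.222915 + 0.5·0.358893 = -0.043468
t=1.900000, w=-0.043468: f=0.094979 → w ← -0.043468 + 0.5·0.094979 = 0.004021
w(2.4) ≈ 0.0040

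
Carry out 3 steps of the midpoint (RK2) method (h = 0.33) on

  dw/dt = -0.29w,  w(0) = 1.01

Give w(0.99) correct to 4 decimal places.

Midpoint: k1 = f(t_n, w_n); k2 = f(t_n + h/2, w_n + (h/2)·k1); w_{n+1} = w_n + h·k2.
t=0.000000, w=1.010000:
  k1 = f(0.000000, 1.010000) = -0.292900
  k2 = f(0.165000, 0.961672) = -0.278885
  w ← 1.010000 + 0.33·(-0.278885) = 0.917968
t=0.330000, w=0.917968:
  k1 = f(0.330000, 0.917968) = -0.266211
  k2 = f(0.495000, 0.874043) = -0.253473
  w ← 0.917968 + 0.33·(-0.253473) = 0.834322
t=0.660000, w=0.834322:
  k1 = f(0.660000, 0.834322) = -0.241953
  k2 = f(0.825000, 0.794400) = -0.230376
  w ← 0.834322 + 0.33·(-0.230376) = 0.758298
w(0.99) ≈ 0.7583

0.7583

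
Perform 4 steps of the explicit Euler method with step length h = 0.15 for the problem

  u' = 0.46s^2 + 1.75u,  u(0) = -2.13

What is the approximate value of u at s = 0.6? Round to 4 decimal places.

-5.3871

Euler: u_{n+1} = u_n + h·f(s_n, u_n).
s=0.000000, u=-2.130000: f=-3.727500 → u ← -2.130000 + 0.15·(-3.727500) = -2.689125
s=0.150000, u=-2.689125: f=-4.695619 → u ← -2.689125 + 0.15·(-4.695619) = -3.393468
s=0.300000, u=-3.393468: f=-5.897169 → u ← -3.393468 + 0.15·(-5.897169) = -4.278043
s=0.450000, u=-4.278043: f=-7.393425 → u ← -4.278043 + 0.15·(-7.393425) = -5.387057
u(0.6) ≈ -5.3871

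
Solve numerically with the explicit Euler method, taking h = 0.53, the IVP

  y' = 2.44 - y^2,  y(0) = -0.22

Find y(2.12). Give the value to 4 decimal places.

Euler: y_{n+1} = y_n + h·f(s_n, y_n).
s=0.000000, y=-0.220000: f=2.391600 → y ← -0.220000 + 0.53·2.391600 = 1.047548
s=0.530000, y=1.047548: f=1.342643 → y ← 1.047548 + 0.53·1.342643 = 1.759149
s=1.060000, y=1.759149: f=-0.654605 → y ← 1.759149 + 0.53·(-0.654605) = 1.412208
s=1.590000, y=1.412208: f=0.445668 → y ← 1.412208 + 0.53·0.445668 = 1.648412
y(2.12) ≈ 1.6484

1.6484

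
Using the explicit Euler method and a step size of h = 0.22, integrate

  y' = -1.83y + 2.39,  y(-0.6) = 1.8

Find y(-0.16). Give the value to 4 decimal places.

Euler: y_{n+1} = y_n + h·f(t_n, y_n).
t=-0.600000, y=1.800000: f=-0.904000 → y ← 1.800000 + 0.22·(-0.904000) = 1.601120
t=-0.380000, y=1.601120: f=-0.540050 → y ← 1.601120 + 0.22·(-0.540050) = 1.482309
y(-0.16) ≈ 1.4823

1.4823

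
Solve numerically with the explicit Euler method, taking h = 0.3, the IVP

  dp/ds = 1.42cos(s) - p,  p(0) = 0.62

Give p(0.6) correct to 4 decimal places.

1.0090

Euler: p_{n+1} = p_n + h·f(s_n, p_n).
s=0.000000, p=0.620000: f=0.800000 → p ← 0.620000 + 0.3·0.800000 = 0.860000
s=0.300000, p=0.860000: f=0.496578 → p ← 0.860000 + 0.3·0.496578 = 1.008973
p(0.6) ≈ 1.0090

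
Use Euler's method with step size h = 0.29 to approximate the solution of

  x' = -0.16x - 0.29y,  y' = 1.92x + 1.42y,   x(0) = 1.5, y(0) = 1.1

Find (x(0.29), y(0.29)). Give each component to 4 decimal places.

1.3379, 2.3882

Euler on (x,y): x_{n+1} = x_n + h·x', y_{n+1} = y_n + h·y'.
0.000000: (1.500000, 1.100000); f=(-0.559000, 4.442000) → (1.337890, 2.388180)
(x(0.29), y(0.29)) ≈ (1.3379, 2.3882)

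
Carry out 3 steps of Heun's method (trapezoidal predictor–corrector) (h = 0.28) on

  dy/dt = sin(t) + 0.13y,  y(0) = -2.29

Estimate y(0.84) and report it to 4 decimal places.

Heun: k1 = f(t_n, y_n); k2 = f(t_n + h, y_n + h·k1); y_{n+1} = y_n + (h/2)·(k1 + k2).
t=0.000000, y=-2.290000:
  k1 = f(0.000000, -2.290000) = -0.297700
  k2 = f(0.280000, -2.373356) = -0.032181
  y ← -2.290000 + (0.28/2)·(-0.297700 + (-0.032181)) = -2.336183
t=0.280000, y=-2.336183:
  k1 = f(0.280000, -2.336183) = -0.027348
  k2 = f(0.560000, -2.343841) = 0.226487
  y ← -2.336183 + (0.28/2)·(-0.027348 + 0.226487) = -2.308304
t=0.560000, y=-2.308304:
  k1 = f(0.560000, -2.308304) = 0.231107
  k2 = f(0.840000, -2.243594) = 0.452976
  y ← -2.308304 + (0.28/2)·(0.231107 + 0.452976) = -2.212532
y(0.84) ≈ -2.2125

-2.2125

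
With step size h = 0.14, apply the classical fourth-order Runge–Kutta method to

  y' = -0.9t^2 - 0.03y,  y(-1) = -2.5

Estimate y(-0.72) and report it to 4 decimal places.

-2.6662

RK4: k1 = f(t_n, y_n); k2 = f(t_n + h/2, y_n + (h/2)·k1); k3 = f(t_n + h/2, y_n + (h/2)·k2); k4 = f(t_n + h, y_n + h·k3); y_{n+1} = y_n + (h/6)·(k1 + 2k2 + 2k3 + k4).
t=-1.000000, y=-2.500000:
  k1 = f(-1.000000, -2.500000) = -0.825000
  k2 = f(-0.930000, -2.557750) = -0.701677
  k3 = f(-0.930000, -2.549117) = -0.701936
  k4 = f(-0.860000, -2.598271) = -0.587692
  y ← -2.500000 + (0.14/6)·(k1 + 2k2 + 2k3 + k4) = -2.598465
t=-0.860000, y=-2.598465:
  k1 = f(-0.860000, -2.598465) = -0.587686
  k2 = f(-0.790000, -2.639603) = -0.482502
  k3 = f(-0.790000, -2.632240) = -0.482723
  k4 = f(-0.720000, -2.666046) = -0.386579
  y ← -2.598465 + (0.14/6)·(k1 + 2k2 + 2k3 + k4) = -2.666241
y(-0.72) ≈ -2.6662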